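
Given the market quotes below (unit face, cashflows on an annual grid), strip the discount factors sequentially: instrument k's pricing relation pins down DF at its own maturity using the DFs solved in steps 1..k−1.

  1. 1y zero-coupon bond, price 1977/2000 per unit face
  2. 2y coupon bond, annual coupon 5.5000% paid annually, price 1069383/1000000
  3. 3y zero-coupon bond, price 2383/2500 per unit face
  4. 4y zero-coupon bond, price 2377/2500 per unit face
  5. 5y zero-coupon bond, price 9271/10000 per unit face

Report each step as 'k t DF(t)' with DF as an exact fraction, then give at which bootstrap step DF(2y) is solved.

1 1 1977/2000
2 2 9621/10000
3 3 2383/2500
4 4 2377/2500
5 5 9271/10000
DF(2y) is solved at step 2

step 1 [1y] zero: DF = P = 1977/2000 ≈ 0.988500
step 2 [2y] bond c/1=11/200: DF=(1069383/1000000 − 11/200·(0.988500))/(1+11/200) = 9621/10000 ≈ 0.962100
step 3 [3y] zero: DF = P = 2383/2500 ≈ 0.953200
step 4 [4y] zero: DF = P = 2377/2500 ≈ 0.950800
step 5 [5y] zero: DF = P = 9271/10000 ≈ 0.927100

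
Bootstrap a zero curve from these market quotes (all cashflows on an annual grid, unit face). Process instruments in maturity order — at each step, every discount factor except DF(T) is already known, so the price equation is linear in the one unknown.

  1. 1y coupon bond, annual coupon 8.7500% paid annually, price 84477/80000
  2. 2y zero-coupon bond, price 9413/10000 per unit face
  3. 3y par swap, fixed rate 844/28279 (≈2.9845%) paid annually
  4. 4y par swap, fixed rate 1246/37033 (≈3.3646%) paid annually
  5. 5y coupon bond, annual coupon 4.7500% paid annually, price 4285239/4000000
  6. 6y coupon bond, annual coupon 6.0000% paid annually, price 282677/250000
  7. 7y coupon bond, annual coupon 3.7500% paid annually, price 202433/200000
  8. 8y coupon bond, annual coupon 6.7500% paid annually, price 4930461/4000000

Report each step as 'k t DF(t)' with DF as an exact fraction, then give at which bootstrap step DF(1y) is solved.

step 1 [1y] bond c/1=7/80: DF=(84477/80000 − 7/80·(0))/(1+7/80) = 971/1000 ≈ 0.971000
step 2 [2y] zero: DF = P = 9413/10000 ≈ 0.941300
step 3 [3y] swap r/1=844/28279: DF=(1 − 844/28279·(0.971000+0.941300))/(1+844/28279) = 2289/2500 ≈ 0.915600
step 4 [4y] swap r/1=1246/37033: DF=(1 − 1246/37033·(0.971000+0.941300+0.915600))/(1+1246/37033) = 4377/5000 ≈ 0.875400
step 5 [5y] bond c/1=19/400: DF=(4285239/4000000 − 19/400·(0.971000+0.941300+0.915600+0.875400))/(1+19/400) = 2137/2500 ≈ 0.854800
step 6 [6y] bond c/1=3/50: DF=(282677/250000 − 3/50·(0.971000+0.941300+0.915600+0.875400+0.854800))/(1+3/50) = 8087/10000 ≈ 0.808700
step 7 [7y] bond c/1=3/80: DF=(202433/200000 − 3/80·(0.971000+0.941300+0.915600+0.875400+0.854800+0.808700))/(1+3/80) = 977/1250 ≈ 0.781600
step 8 [8y] bond c/1=27/400: DF=(4930461/4000000 − 27/400·(0.971000+0.941300+0.915600+0.875400+0.854800+0.808700+0.781600))/(1+27/400) = 7659/10000 ≈ 0.765900

1 1 971/1000
2 2 9413/10000
3 3 2289/2500
4 4 4377/5000
5 5 2137/2500
6 6 8087/10000
7 7 977/1250
8 8 7659/10000
DF(1y) is solved at step 1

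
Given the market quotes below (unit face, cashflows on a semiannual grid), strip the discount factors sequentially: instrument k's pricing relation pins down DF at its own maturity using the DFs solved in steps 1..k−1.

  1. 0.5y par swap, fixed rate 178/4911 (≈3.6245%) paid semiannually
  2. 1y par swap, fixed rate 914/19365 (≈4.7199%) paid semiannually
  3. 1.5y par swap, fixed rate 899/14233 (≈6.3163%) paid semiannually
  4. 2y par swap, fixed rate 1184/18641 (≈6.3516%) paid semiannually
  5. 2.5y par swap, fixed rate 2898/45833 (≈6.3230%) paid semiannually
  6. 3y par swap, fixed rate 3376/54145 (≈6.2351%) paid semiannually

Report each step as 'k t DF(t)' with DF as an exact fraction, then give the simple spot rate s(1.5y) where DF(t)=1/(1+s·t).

step 1 [0.5y] swap r/2=89/4911: DF=(1 − 89/4911·(0))/(1+89/4911) = 4911/5000 ≈ 0.982200
step 2 [1y] swap r/2=457/19365: DF=(1 − 457/19365·(0.982200))/(1+457/19365) = 9543/10000 ≈ 0.954300
step 3 [1.5y] swap r/2=899/28466: DF=(1 − 899/28466·(0.982200+0.954300))/(1+899/28466) = 9101/10000 ≈ 0.910100
step 4 [2y] swap r/2=592/18641: DF=(1 − 592/18641·(0.982200+0.954300+0.910100))/(1+592/18641) = 551/625 ≈ 0.881600
step 5 [2.5y] swap r/2=1449/45833: DF=(1 − 1449/45833·(0.982200+0.954300+0.910100+0.881600))/(1+1449/45833) = 8551/10000 ≈ 0.855100
step 6 [3y] swap r/2=1688/54145: DF=(1 − 1688/54145·(0.982200+0.954300+0.910100+0.881600+0.855100))/(1+1688/54145) = 1039/1250 ≈ 0.831200

1 1/2 4911/5000
2 1 9543/10000
3 3/2 9101/10000
4 2 551/625
5 5/2 8551/10000
6 3 1039/1250
s(1.5y) = (1/(9101/10000) − 1)/(3/2) = 1798/27303 ≈ 6.5854%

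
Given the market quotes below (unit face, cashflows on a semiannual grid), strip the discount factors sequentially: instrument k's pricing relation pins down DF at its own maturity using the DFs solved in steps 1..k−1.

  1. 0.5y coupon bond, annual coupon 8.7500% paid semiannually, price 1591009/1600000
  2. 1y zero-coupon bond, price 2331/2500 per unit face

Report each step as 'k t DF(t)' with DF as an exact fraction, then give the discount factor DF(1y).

step 1 [0.5y] bond c/2=7/160: DF=(1591009/1600000 − 7/160·(0))/(1+7/160) = 9527/10000 ≈ 0.952700
step 2 [1y] zero: DF = P = 2331/2500 ≈ 0.932400

1 1/2 9527/10000
2 1 2331/2500
DF(1y) = 2331/2500 ≈ 0.932400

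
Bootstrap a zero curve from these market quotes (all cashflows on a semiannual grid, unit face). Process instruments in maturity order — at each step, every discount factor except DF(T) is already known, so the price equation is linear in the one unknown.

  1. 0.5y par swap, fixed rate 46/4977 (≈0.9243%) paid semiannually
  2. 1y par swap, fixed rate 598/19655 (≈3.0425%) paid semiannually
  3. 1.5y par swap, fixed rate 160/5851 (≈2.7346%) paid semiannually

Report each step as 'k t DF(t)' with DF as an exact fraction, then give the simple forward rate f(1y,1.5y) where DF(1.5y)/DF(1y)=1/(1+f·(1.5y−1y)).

1 1/2 4977/5000
2 1 9701/10000
3 3/2 24/25
f(1y,1.5y) = ((9701/10000)/(24/25) − 1)/(1/2) = 101/4800 ≈ 2.1042%

step 1 [0.5y] swap r/2=23/4977: DF=(1 − 23/4977·(0))/(1+23/4977) = 4977/5000 ≈ 0.995400
step 2 [1y] swap r/2=299/19655: DF=(1 − 299/19655·(0.995400))/(1+299/19655) = 9701/10000 ≈ 0.970100
step 3 [1.5y] swap r/2=80/5851: DF=(1 − 80/5851·(0.995400+0.970100))/(1+80/5851) = 24/25 ≈ 0.960000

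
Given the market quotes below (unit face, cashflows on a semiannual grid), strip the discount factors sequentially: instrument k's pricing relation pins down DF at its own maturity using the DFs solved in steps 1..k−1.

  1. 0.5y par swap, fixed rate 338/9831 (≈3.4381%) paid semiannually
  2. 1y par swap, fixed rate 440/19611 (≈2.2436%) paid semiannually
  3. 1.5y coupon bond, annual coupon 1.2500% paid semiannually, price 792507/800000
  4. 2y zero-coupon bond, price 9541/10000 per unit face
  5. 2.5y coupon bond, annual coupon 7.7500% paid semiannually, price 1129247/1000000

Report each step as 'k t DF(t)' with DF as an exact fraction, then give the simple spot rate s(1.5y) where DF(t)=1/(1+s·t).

step 1 [0.5y] swap r/2=169/9831: DF=(1 − 169/9831·(0))/(1+169/9831) = 9831/10000 ≈ 0.983100
step 2 [1y] swap r/2=220/19611: DF=(1 − 220/19611·(0.983100))/(1+220/19611) = 489/500 ≈ 0.978000
step 3 [1.5y] bond c/2=1/160: DF=(792507/800000 − 1/160·(0.983100+0.978000))/(1+1/160) = 9723/10000 ≈ 0.972300
step 4 [2y] zero: DF = P = 9541/10000 ≈ 0.954100
step 5 [2.5y] bond c/2=31/800: DF=(1129247/1000000 − 31/800·(0.983100+0.978000+0.972300+0.954100))/(1+31/800) = 9421/10000 ≈ 0.942100

1 1/2 9831/10000
2 1 489/500
3 3/2 9723/10000
4 2 9541/10000
5 5/2 9421/10000
s(1.5y) = (1/(9723/10000) − 1)/(3/2) = 554/29169 ≈ 1.8993%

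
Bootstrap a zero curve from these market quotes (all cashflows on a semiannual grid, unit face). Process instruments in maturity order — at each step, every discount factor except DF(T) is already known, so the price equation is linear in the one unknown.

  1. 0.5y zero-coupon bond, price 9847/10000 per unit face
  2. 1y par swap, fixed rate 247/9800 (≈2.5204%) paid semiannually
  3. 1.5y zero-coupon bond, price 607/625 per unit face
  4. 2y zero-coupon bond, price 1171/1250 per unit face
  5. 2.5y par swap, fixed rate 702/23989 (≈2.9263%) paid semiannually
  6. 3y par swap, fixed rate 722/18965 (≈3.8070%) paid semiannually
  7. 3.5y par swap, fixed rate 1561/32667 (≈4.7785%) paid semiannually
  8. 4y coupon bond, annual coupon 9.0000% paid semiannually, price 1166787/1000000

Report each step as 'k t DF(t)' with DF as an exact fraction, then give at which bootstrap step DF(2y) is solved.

step 1 [0.5y] zero: DF = P = 9847/10000 ≈ 0.984700
step 2 [1y] swap r/2=247/19600: DF=(1 − 247/19600·(0.984700))/(1+247/19600) = 9753/10000 ≈ 0.975300
step 3 [1.5y] zero: DF = P = 607/625 ≈ 0.971200
step 4 [2y] zero: DF = P = 1171/1250 ≈ 0.936800
step 5 [2.5y] swap r/2=351/23989: DF=(1 − 351/23989·(0.984700+0.975300+0.971200+0.936800))/(1+351/23989) = 4649/5000 ≈ 0.929800
step 6 [3y] swap r/2=361/18965: DF=(1 − 361/18965·(0.984700+0.975300+0.971200+0.936800+0.929800))/(1+361/18965) = 8917/10000 ≈ 0.891700
step 7 [3.5y] swap r/2=1561/65334: DF=(1 − 1561/65334·(0.984700+0.975300+0.971200+0.936800+0.929800+0.891700))/(1+1561/65334) = 8439/10000 ≈ 0.843900
step 8 [4y] bond c/2=9/200: DF=(1166787/1000000 − 9/200·(0.984700+0.975300+0.971200+0.936800+0.929800+0.891700+0.843900))/(1+9/200) = 522/625 ≈ 0.835200

1 1/2 9847/10000
2 1 9753/10000
3 3/2 607/625
4 2 1171/1250
5 5/2 4649/5000
6 3 8917/10000
7 7/2 8439/10000
8 4 522/625
DF(2y) is solved at step 4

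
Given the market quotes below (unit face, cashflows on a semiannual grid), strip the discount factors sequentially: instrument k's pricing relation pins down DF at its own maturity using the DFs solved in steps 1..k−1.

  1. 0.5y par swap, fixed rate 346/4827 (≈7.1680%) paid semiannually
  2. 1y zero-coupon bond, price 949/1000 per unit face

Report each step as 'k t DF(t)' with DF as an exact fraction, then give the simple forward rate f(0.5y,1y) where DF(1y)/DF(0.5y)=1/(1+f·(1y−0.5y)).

1 1/2 4827/5000
2 1 949/1000
f(0.5y,1y) = ((4827/5000)/(949/1000) − 1)/(1/2) = 164/4745 ≈ 3.4563%

step 1 [0.5y] swap r/2=173/4827: DF=(1 − 173/4827·(0))/(1+173/4827) = 4827/5000 ≈ 0.965400
step 2 [1y] zero: DF = P = 949/1000 ≈ 0.949000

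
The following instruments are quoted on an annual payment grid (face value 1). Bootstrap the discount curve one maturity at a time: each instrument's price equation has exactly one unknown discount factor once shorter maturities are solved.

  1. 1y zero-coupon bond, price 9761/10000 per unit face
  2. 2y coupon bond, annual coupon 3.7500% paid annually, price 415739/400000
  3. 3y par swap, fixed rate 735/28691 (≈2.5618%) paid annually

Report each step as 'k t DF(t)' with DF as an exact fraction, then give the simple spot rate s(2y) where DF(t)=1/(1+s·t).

1 1 9761/10000
2 2 1933/2000
3 3 1853/2000
s(2y) = (1/(1933/2000) − 1)/(2) = 67/3866 ≈ 1.7331%

step 1 [1y] zero: DF = P = 9761/10000 ≈ 0.976100
step 2 [2y] bond c/1=3/80: DF=(415739/400000 − 3/80·(0.976100))/(1+3/80) = 1933/2000 ≈ 0.966500
step 3 [3y] swap r/1=735/28691: DF=(1 − 735/28691·(0.976100+0.966500))/(1+735/28691) = 1853/2000 ≈ 0.926500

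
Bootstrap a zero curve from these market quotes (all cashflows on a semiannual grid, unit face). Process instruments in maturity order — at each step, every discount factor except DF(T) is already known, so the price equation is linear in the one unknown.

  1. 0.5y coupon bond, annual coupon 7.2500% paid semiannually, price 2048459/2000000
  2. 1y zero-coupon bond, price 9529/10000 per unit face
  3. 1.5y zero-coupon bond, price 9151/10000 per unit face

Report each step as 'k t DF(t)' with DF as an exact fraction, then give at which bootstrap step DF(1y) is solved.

step 1 [0.5y] bond c/2=29/800: DF=(2048459/2000000 − 29/800·(0))/(1+29/800) = 2471/2500 ≈ 0.988400
step 2 [1y] zero: DF = P = 9529/10000 ≈ 0.952900
step 3 [1.5y] zero: DF = P = 9151/10000 ≈ 0.915100

1 1/2 2471/2500
2 1 9529/10000
3 3/2 9151/10000
DF(1y) is solved at step 2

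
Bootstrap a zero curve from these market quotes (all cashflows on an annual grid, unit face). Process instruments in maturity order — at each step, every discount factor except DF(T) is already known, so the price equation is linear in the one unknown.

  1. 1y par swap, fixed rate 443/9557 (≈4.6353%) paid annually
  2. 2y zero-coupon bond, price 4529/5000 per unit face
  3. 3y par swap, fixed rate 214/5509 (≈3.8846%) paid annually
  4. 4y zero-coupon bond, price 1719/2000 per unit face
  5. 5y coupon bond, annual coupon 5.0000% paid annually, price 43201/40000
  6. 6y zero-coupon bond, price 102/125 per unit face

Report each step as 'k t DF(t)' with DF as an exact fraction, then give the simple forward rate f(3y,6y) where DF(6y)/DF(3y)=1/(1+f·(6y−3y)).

1 1 9557/10000
2 2 4529/5000
3 3 893/1000
4 4 1719/2000
5 5 1713/2000
6 6 102/125
f(3y,6y) = ((893/1000)/(102/125) − 1)/(3) = 77/2448 ≈ 3.1454%

step 1 [1y] swap r/1=443/9557: DF=(1 − 443/9557·(0))/(1+443/9557) = 9557/10000 ≈ 0.955700
step 2 [2y] zero: DF = P = 4529/5000 ≈ 0.905800
step 3 [3y] swap r/1=214/5509: DF=(1 − 214/5509·(0.955700+0.905800))/(1+214/5509) = 893/1000 ≈ 0.893000
step 4 [4y] zero: DF = P = 1719/2000 ≈ 0.859500
step 5 [5y] bond c/1=1/20: DF=(43201/40000 − 1/20·(0.955700+0.905800+0.893000+0.859500))/(1+1/20) = 1713/2000 ≈ 0.856500
step 6 [6y] zero: DF = P = 102/125 ≈ 0.816000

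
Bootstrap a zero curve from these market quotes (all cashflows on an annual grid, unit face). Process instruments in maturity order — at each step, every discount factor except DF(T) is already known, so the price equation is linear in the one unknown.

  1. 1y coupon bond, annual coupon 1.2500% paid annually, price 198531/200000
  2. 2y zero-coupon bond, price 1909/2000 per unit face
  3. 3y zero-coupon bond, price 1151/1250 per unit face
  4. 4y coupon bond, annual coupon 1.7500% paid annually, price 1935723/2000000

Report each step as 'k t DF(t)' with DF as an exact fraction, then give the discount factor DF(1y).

step 1 [1y] bond c/1=1/80: DF=(198531/200000 − 1/80·(0))/(1+1/80) = 2451/2500 ≈ 0.980400
step 2 [2y] zero: DF = P = 1909/2000 ≈ 0.954500
step 3 [3y] zero: DF = P = 1151/1250 ≈ 0.920800
step 4 [4y] bond c/1=7/400: DF=(1935723/2000000 − 7/400·(0.980400+0.954500+0.920800))/(1+7/400) = 9021/10000 ≈ 0.902100

1 1 2451/2500
2 2 1909/2000
3 3 1151/1250
4 4 9021/10000
DF(1y) = 2451/2500 ≈ 0.980400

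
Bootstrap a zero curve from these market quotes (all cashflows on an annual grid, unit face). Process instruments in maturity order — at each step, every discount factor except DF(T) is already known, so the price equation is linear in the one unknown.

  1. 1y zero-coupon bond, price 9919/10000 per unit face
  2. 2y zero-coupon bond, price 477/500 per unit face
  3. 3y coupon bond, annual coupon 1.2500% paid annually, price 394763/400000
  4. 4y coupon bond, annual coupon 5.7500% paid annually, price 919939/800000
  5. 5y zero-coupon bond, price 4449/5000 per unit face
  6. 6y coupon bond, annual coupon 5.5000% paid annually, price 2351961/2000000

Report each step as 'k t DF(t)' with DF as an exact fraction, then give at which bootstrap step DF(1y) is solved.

step 1 [1y] zero: DF = P = 9919/10000 ≈ 0.991900
step 2 [2y] zero: DF = P = 477/500 ≈ 0.954000
step 3 [3y] bond c/1=1/80: DF=(394763/400000 − 1/80·(0.991900+0.954000))/(1+1/80) = 9507/10000 ≈ 0.950700
step 4 [4y] bond c/1=23/400: DF=(919939/800000 − 23/400·(0.991900+0.954000+0.950700))/(1+23/400) = 9299/10000 ≈ 0.929900
step 5 [5y] zero: DF = P = 4449/5000 ≈ 0.889800
step 6 [6y] bond c/1=11/200: DF=(2351961/2000000 − 11/200·(0.991900+0.954000+0.950700+0.929900+0.889800))/(1+11/200) = 543/625 ≈ 0.868800

1 1 9919/10000
2 2 477/500
3 3 9507/10000
4 4 9299/10000
5 5 4449/5000
6 6 543/625
DF(1y) is solved at step 1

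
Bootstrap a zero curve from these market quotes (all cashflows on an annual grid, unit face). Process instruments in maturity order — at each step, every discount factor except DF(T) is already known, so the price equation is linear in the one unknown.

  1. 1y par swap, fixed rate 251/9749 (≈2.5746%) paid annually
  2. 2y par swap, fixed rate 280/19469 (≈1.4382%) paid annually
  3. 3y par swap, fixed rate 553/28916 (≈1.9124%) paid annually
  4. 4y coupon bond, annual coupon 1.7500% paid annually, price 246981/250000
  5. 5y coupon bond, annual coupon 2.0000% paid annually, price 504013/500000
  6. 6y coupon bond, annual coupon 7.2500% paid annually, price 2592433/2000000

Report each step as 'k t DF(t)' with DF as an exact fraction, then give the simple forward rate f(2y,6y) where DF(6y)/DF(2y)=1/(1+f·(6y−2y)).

step 1 [1y] swap r/1=251/9749: DF=(1 − 251/9749·(0))/(1+251/9749) = 9749/10000 ≈ 0.974900
step 2 [2y] swap r/1=280/19469: DF=(1 − 280/19469·(0.974900))/(1+280/19469) = 243/250 ≈ 0.972000
step 3 [3y] swap r/1=553/28916: DF=(1 − 553/28916·(0.974900+0.972000))/(1+553/28916) = 9447/10000 ≈ 0.944700
step 4 [4y] bond c/1=7/400: DF=(246981/250000 − 7/400·(0.974900+0.972000+0.944700))/(1+7/400) = 2303/2500 ≈ 0.921200
step 5 [5y] bond c/1=1/50: DF=(504013/500000 − 1/50·(0.974900+0.972000+0.944700+0.921200))/(1+1/50) = 1827/2000 ≈ 0.913500
step 6 [6y] bond c/1=29/400: DF=(2592433/2000000 − 29/400·(0.974900+0.972000+0.944700+0.921200+0.913500))/(1+29/400) = 8891/10000 ≈ 0.889100

1 1 9749/10000
2 2 243/250
3 3 9447/10000
4 4 2303/2500
5 5 1827/2000
6 6 8891/10000
f(2y,6y) = ((243/250)/(8891/10000) − 1)/(4) = 829/35564 ≈ 2.3310%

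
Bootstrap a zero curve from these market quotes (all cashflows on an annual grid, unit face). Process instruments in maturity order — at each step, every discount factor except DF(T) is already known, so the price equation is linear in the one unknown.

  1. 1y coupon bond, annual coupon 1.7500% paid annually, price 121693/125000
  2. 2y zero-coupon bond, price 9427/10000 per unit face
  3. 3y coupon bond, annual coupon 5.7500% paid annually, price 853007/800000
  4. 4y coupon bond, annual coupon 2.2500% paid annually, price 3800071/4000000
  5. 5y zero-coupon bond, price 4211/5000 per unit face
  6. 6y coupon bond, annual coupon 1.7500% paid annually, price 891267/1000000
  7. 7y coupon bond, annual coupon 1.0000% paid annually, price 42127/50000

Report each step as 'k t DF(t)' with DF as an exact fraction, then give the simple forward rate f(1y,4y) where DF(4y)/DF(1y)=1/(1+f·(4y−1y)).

1 1 598/625
2 2 9427/10000
3 3 181/200
4 4 4337/5000
5 5 4211/5000
6 6 7983/10000
7 7 977/1250
f(1y,4y) = ((598/625)/(4337/5000) − 1)/(3) = 149/4337 ≈ 3.4356%

step 1 [1y] bond c/1=7/400: DF=(121693/125000 − 7/400·(0))/(1+7/400) = 598/625 ≈ 0.956800
step 2 [2y] zero: DF = P = 9427/10000 ≈ 0.942700
step 3 [3y] bond c/1=23/400: DF=(853007/800000 − 23/400·(0.956800+0.942700))/(1+23/400) = 181/200 ≈ 0.905000
step 4 [4y] bond c/1=9/400: DF=(3800071/4000000 − 9/400·(0.956800+0.942700+0.905000))/(1+9/400) = 4337/5000 ≈ 0.867400
step 5 [5y] zero: DF = P = 4211/5000 ≈ 0.842200
step 6 [6y] bond c/1=7/400: DF=(891267/1000000 − 7/400·(0.956800+0.942700+0.905000+0.867400+0.842200))/(1+7/400) = 7983/10000 ≈ 0.798300
step 7 [7y] bond c/1=1/100: DF=(42127/50000 − 1/100·(0.956800+0.942700+0.905000+0.867400+0.842200+0.798300))/(1+1/100) = 977/1250 ≈ 0.781600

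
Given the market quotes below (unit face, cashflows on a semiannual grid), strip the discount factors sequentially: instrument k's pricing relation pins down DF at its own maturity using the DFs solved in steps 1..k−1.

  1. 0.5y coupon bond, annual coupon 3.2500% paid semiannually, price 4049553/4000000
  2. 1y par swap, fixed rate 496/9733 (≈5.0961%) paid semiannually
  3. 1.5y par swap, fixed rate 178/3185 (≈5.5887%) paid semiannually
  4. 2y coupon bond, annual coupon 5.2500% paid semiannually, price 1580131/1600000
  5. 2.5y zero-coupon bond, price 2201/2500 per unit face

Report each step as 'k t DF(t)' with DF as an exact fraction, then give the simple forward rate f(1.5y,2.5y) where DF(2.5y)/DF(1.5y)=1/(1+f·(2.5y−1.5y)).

1 1/2 4981/5000
2 1 594/625
3 3/2 9199/10000
4 2 889/1000
5 5/2 2201/2500
f(1.5y,2.5y) = ((9199/10000)/(2201/2500) − 1)/(1) = 395/8804 ≈ 4.4866%

step 1 [0.5y] bond c/2=13/800: DF=(4049553/4000000 − 13/800·(0))/(1+13/800) = 4981/5000 ≈ 0.996200
step 2 [1y] swap r/2=248/9733: DF=(1 − 248/9733·(0.996200))/(1+248/9733) = 594/625 ≈ 0.950400
step 3 [1.5y] swap r/2=89/3185: DF=(1 − 89/3185·(0.996200+0.950400))/(1+89/3185) = 9199/10000 ≈ 0.919900
step 4 [2y] bond c/2=21/800: DF=(1580131/1600000 − 21/800·(0.996200+0.950400+0.919900))/(1+21/800) = 889/1000 ≈ 0.889000
step 5 [2.5y] zero: DF = P = 2201/2500 ≈ 0.880400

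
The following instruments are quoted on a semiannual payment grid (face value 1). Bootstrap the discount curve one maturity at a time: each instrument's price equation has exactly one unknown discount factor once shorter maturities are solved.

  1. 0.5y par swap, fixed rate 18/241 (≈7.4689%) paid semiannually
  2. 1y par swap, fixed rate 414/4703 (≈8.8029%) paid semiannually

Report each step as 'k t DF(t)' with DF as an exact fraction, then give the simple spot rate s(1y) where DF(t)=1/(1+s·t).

1 1/2 241/250
2 1 2293/2500
s(1y) = (1/(2293/2500) − 1)/(1) = 207/2293 ≈ 9.0275%

step 1 [0.5y] swap r/2=9/241: DF=(1 − 9/241·(0))/(1+9/241) = 241/250 ≈ 0.964000
step 2 [1y] swap r/2=207/4703: DF=(1 − 207/4703·(0.964000))/(1+207/4703) = 2293/2500 ≈ 0.917200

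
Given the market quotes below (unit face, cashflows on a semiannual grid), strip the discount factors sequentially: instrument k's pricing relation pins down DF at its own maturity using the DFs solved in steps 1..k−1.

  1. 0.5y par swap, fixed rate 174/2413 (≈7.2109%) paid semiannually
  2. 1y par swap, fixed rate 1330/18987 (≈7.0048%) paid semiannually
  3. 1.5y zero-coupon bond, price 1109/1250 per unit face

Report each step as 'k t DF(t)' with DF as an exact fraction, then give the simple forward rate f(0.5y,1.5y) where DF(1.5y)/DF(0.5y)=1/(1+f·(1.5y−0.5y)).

1 1/2 2413/2500
2 1 1867/2000
3 3/2 1109/1250
f(0.5y,1.5y) = ((2413/2500)/(1109/1250) − 1)/(1) = 195/2218 ≈ 8.7917%

step 1 [0.5y] swap r/2=87/2413: DF=(1 − 87/2413·(0))/(1+87/2413) = 2413/2500 ≈ 0.965200
step 2 [1y] swap r/2=665/18987: DF=(1 − 665/18987·(0.965200))/(1+665/18987) = 1867/2000 ≈ 0.933500
step 3 [1.5y] zero: DF = P = 1109/1250 ≈ 0.887200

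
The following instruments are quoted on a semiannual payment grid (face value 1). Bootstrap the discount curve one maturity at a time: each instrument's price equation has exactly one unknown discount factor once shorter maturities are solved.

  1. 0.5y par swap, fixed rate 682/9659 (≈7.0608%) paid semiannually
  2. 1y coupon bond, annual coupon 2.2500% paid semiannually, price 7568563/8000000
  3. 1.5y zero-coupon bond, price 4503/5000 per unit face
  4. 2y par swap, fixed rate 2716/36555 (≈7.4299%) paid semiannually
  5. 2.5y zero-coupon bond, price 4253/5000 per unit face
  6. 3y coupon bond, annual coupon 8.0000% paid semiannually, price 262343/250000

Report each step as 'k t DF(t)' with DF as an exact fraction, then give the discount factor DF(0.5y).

step 1 [0.5y] swap r/2=341/9659: DF=(1 − 341/9659·(0))/(1+341/9659) = 9659/10000 ≈ 0.965900
step 2 [1y] bond c/2=9/800: DF=(7568563/8000000 − 9/800·(0.965900))/(1+9/800) = 578/625 ≈ 0.924800
step 3 [1.5y] zero: DF = P = 4503/5000 ≈ 0.900600
step 4 [2y] swap r/2=1358/36555: DF=(1 − 1358/36555·(0.965900+0.924800+0.900600))/(1+1358/36555) = 4321/5000 ≈ 0.864200
step 5 [2.5y] zero: DF = P = 4253/5000 ≈ 0.850600
step 6 [3y] bond c/2=1/25: DF=(262343/250000 − 1/25·(0.965900+0.924800+0.900600+0.864200+0.850600))/(1+1/25) = 8357/10000 ≈ 0.835700

1 1/2 9659/10000
2 1 578/625
3 3/2 4503/5000
4 2 4321/5000
5 5/2 4253/5000
6 3 8357/10000
DF(0.5y) = 9659/10000 ≈ 0.965900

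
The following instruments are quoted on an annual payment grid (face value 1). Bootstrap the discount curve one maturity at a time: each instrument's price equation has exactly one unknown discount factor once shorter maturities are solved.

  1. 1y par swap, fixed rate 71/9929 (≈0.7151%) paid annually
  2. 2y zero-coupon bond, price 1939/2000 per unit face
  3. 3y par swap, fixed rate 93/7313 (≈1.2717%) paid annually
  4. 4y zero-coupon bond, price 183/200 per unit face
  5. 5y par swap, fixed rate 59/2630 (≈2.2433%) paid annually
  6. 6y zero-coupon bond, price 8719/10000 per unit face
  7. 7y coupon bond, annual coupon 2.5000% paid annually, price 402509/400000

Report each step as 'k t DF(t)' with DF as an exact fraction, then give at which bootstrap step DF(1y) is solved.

step 1 [1y] swap r/1=71/9929: DF=(1 − 71/9929·(0))/(1+71/9929) = 9929/10000 ≈ 0.992900
step 2 [2y] zero: DF = P = 1939/2000 ≈ 0.969500
step 3 [3y] swap r/1=93/7313: DF=(1 − 93/7313·(0.992900+0.969500))/(1+93/7313) = 2407/2500 ≈ 0.962800
step 4 [4y] zero: DF = P = 183/200 ≈ 0.915000
step 5 [5y] swap r/1=59/2630: DF=(1 − 59/2630·(0.992900+0.969500+0.962800+0.915000))/(1+59/2630) = 4469/5000 ≈ 0.893800
step 6 [6y] zero: DF = P = 8719/10000 ≈ 0.871900
step 7 [7y] bond c/1=1/40: DF=(402509/400000 − 1/40·(0.992900+0.969500+0.962800+0.915000+0.893800+0.871900))/(1+1/40) = 169/200 ≈ 0.845000

1 1 9929/10000
2 2 1939/2000
3 3 2407/2500
4 4 183/200
5 5 4469/5000
6 6 8719/10000
7 7 169/200
DF(1y) is solved at step 1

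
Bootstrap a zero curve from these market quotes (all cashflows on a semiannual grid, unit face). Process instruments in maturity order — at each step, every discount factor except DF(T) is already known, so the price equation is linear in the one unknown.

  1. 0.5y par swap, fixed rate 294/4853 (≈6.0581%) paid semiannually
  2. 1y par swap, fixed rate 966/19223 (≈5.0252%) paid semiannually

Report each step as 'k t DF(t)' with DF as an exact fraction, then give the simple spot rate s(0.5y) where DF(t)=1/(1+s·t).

1 1/2 4853/5000
2 1 9517/10000
s(0.5y) = (1/(4853/5000) − 1)/(1/2) = 294/4853 ≈ 6.0581%

step 1 [0.5y] swap r/2=147/4853: DF=(1 − 147/4853·(0))/(1+147/4853) = 4853/5000 ≈ 0.970600
step 2 [1y] swap r/2=483/19223: DF=(1 − 483/19223·(0.970600))/(1+483/19223) = 9517/10000 ≈ 0.951700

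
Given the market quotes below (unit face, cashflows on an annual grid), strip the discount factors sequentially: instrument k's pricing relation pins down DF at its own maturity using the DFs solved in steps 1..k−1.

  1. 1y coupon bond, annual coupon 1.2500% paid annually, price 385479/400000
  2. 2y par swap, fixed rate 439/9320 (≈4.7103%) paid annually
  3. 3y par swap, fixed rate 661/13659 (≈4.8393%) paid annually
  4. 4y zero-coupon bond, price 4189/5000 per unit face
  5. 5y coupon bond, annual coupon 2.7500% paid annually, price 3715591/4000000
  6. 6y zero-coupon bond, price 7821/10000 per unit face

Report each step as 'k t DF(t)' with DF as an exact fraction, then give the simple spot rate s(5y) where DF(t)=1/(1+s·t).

1 1 4759/5000
2 2 4561/5000
3 3 4339/5000
4 4 4189/5000
5 5 1617/2000
6 6 7821/10000
s(5y) = (1/(1617/2000) − 1)/(5) = 383/8085 ≈ 4.7372%

step 1 [1y] bond c/1=1/80: DF=(385479/400000 − 1/80·(0))/(1+1/80) = 4759/5000 ≈ 0.951800
step 2 [2y] swap r/1=439/9320: DF=(1 − 439/9320·(0.951800))/(1+439/9320) = 4561/5000 ≈ 0.912200
step 3 [3y] swap r/1=661/13659: DF=(1 − 661/13659·(0.951800+0.912200))/(1+661/13659) = 4339/5000 ≈ 0.867800
step 4 [4y] zero: DF = P = 4189/5000 ≈ 0.837800
step 5 [5y] bond c/1=11/400: DF=(3715591/4000000 − 11/400·(0.951800+0.912200+0.867800+0.837800))/(1+11/400) = 1617/2000 ≈ 0.808500
step 6 [6y] zero: DF = P = 7821/10000 ≈ 0.782100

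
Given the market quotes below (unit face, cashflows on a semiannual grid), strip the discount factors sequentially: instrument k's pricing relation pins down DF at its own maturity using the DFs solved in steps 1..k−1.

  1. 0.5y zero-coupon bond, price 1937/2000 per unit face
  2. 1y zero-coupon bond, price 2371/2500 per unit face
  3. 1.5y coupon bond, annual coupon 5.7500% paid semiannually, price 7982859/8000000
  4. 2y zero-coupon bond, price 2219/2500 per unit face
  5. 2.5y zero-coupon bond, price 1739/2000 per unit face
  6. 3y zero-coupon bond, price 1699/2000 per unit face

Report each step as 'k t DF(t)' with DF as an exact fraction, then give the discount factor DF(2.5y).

step 1 [0.5y] zero: DF = P = 1937/2000 ≈ 0.968500
step 2 [1y] zero: DF = P = 2371/2500 ≈ 0.948400
step 3 [1.5y] bond c/2=23/800: DF=(7982859/8000000 − 23/800·(0.968500+0.948400))/(1+23/800) = 2291/2500 ≈ 0.916400
step 4 [2y] zero: DF = P = 2219/2500 ≈ 0.887600
step 5 [2.5y] zero: DF = P = 1739/2000 ≈ 0.869500
step 6 [3y] zero: DF = P = 1699/2000 ≈ 0.849500

1 1/2 1937/2000
2 1 2371/2500
3 3/2 2291/2500
4 2 2219/2500
5 5/2 1739/2000
6 3 1699/2000
DF(2.5y) = 1739/2000 ≈ 0.869500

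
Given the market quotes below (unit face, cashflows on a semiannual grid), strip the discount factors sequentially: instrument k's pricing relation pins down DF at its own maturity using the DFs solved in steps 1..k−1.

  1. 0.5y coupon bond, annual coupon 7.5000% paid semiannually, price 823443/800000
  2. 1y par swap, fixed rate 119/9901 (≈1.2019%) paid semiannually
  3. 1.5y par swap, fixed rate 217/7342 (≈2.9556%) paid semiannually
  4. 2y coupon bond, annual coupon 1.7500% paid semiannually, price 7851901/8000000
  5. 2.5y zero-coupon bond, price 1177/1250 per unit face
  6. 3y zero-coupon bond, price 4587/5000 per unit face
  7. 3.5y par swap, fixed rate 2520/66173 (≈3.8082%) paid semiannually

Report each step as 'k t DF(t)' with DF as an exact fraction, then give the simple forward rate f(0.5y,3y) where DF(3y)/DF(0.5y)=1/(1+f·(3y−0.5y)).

1 1/2 9921/10000
2 1 9881/10000
3 3/2 4783/5000
4 2 379/400
5 5/2 1177/1250
6 3 4587/5000
7 7/2 437/500
f(0.5y,3y) = ((9921/10000)/(4587/5000) − 1)/(5/2) = 249/7645 ≈ 3.2570%

step 1 [0.5y] bond c/2=3/80: DF=(823443/800000 − 3/80·(0))/(1+3/80) = 9921/10000 ≈ 0.992100
step 2 [1y] swap r/2=119/19802: DF=(1 − 119/19802·(0.992100))/(1+119/19802) = 9881/10000 ≈ 0.988100
step 3 [1.5y] swap r/2=217/14684: DF=(1 − 217/14684·(0.992100+0.988100))/(1+217/14684) = 4783/5000 ≈ 0.956600
step 4 [2y] bond c/2=7/800: DF=(7851901/8000000 − 7/800·(0.992100+0.988100+0.956600))/(1+7/800) = 379/400 ≈ 0.947500
step 5 [2.5y] zero: DF = P = 1177/1250 ≈ 0.941600
step 6 [3y] zero: DF = P = 4587/5000 ≈ 0.917400
step 7 [3.5y] swap r/2=1260/66173: DF=(1 − 1260/66173·(0.992100+0.988100+0.956600+0.947500+0.941600+0.917400))/(1+1260/66173) = 437/500 ≈ 0.874000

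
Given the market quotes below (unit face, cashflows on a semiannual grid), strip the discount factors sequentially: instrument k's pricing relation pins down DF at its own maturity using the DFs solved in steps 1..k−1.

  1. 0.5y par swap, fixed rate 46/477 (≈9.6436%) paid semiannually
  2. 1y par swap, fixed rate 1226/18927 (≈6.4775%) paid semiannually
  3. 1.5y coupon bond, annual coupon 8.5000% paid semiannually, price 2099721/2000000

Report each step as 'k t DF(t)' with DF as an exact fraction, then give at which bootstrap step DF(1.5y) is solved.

step 1 [0.5y] swap r/2=23/477: DF=(1 − 23/477·(0))/(1+23/477) = 477/500 ≈ 0.954000
step 2 [1y] swap r/2=613/18927: DF=(1 − 613/18927·(0.954000))/(1+613/18927) = 9387/10000 ≈ 0.938700
step 3 [1.5y] bond c/2=17/400: DF=(2099721/2000000 − 17/400·(0.954000+0.938700))/(1+17/400) = 9299/10000 ≈ 0.929900

1 1/2 477/500
2 1 9387/10000
3 3/2 9299/10000
DF(1.5y) is solved at step 3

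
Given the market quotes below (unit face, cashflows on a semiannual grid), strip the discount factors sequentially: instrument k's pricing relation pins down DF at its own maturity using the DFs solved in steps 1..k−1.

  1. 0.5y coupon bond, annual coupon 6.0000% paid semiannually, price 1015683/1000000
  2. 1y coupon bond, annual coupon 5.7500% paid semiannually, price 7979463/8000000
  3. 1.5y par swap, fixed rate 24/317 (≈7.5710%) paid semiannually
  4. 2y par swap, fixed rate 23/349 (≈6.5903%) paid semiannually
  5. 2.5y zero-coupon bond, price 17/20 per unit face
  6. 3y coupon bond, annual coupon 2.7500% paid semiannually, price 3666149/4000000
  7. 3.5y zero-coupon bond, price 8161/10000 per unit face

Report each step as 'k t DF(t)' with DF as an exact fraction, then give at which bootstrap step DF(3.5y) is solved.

step 1 [0.5y] bond c/2=3/100: DF=(1015683/1000000 − 3/100·(0))/(1+3/100) = 9861/10000 ≈ 0.986100
step 2 [1y] bond c/2=23/800: DF=(7979463/8000000 − 23/800·(0.986100))/(1+23/800) = 471/500 ≈ 0.942000
step 3 [1.5y] swap r/2=12/317: DF=(1 − 12/317·(0.986100+0.942000))/(1+12/317) = 2233/2500 ≈ 0.893200
step 4 [2y] swap r/2=23/698: DF=(1 − 23/698·(0.986100+0.942000+0.893200))/(1+23/698) = 8781/10000 ≈ 0.878100
step 5 [2.5y] zero: DF = P = 17/20 ≈ 0.850000
step 6 [3y] bond c/2=11/800: DF=(3666149/4000000 − 11/800·(0.986100+0.942000+0.893200+0.878100+0.850000))/(1+11/800) = 1053/1250 ≈ 0.842400
step 7 [3.5y] zero: DF = P = 8161/10000 ≈ 0.816100

1 1/2 9861/10000
2 1 471/500
3 3/2 2233/2500
4 2 8781/10000
5 5/2 17/20
6 3 1053/1250
7 7/2 8161/10000
DF(3.5y) is solved at step 7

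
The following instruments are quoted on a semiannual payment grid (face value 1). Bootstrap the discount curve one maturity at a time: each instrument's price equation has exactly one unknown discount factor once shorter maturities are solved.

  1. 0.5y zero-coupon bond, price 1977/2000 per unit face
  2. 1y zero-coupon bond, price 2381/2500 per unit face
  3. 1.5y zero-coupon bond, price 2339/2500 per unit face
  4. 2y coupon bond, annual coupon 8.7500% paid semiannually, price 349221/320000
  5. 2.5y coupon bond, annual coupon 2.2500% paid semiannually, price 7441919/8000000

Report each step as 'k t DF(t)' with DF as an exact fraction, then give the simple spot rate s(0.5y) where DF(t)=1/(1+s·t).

step 1 [0.5y] zero: DF = P = 1977/2000 ≈ 0.988500
step 2 [1y] zero: DF = P = 2381/2500 ≈ 0.952400
step 3 [1.5y] zero: DF = P = 2339/2500 ≈ 0.935600
step 4 [2y] bond c/2=7/160: DF=(349221/320000 − 7/160·(0.988500+0.952400+0.935600))/(1+7/160) = 37/40 ≈ 0.925000
step 5 [2.5y] bond c/2=9/800: DF=(7441919/8000000 − 9/800·(0.988500+0.952400+0.935600+0.925000))/(1+9/800) = 1097/1250 ≈ 0.877600

1 1/2 1977/2000
2 1 2381/2500
3 3/2 2339/2500
4 2 37/40
5 5/2 1097/1250
s(0.5y) = (1/(1977/2000) − 1)/(1/2) = 46/1977 ≈ 2.3268%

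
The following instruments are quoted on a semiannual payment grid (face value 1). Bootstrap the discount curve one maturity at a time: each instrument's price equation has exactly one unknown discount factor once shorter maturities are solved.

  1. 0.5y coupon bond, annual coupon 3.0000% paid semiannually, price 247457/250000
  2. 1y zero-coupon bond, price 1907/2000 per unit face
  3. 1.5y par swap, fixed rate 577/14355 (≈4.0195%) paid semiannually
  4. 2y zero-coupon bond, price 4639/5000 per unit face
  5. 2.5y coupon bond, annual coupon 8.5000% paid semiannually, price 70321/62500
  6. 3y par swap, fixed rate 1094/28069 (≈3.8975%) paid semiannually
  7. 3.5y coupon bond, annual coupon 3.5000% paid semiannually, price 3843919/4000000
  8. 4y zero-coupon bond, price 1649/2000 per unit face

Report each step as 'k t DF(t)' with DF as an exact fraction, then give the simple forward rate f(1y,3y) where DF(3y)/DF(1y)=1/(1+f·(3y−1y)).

1 1/2 1219/1250
2 1 1907/2000
3 3/2 9423/10000
4 2 4639/5000
5 5/2 2311/2500
6 3 4453/5000
7 7/2 8479/10000
8 4 1649/2000
f(1y,3y) = ((1907/2000)/(4453/5000) − 1)/(2) = 629/17812 ≈ 3.5313%

step 1 [0.5y] bond c/2=3/200: DF=(247457/250000 − 3/200·(0))/(1+3/200) = 1219/1250 ≈ 0.975200
step 2 [1y] zero: DF = P = 1907/2000 ≈ 0.953500
step 3 [1.5y] swap r/2=577/28710: DF=(1 − 577/28710·(0.975200+0.953500))/(1+577/28710) = 9423/10000 ≈ 0.942300
step 4 [2y] zero: DF = P = 4639/5000 ≈ 0.927800
step 5 [2.5y] bond c/2=17/400: DF=(70321/62500 − 17/400·(0.975200+0.953500+0.942300+0.927800))/(1+17/400) = 2311/2500 ≈ 0.924400
step 6 [3y] swap r/2=547/28069: DF=(1 − 547/28069·(0.975200+0.953500+0.942300+0.927800+0.924400))/(1+547/28069) = 4453/5000 ≈ 0.890600
step 7 [3.5y] bond c/2=7/400: DF=(3843919/4000000 − 7/400·(0.975200+0.953500+0.942300+0.927800+0.924400+0.890600))/(1+7/400) = 8479/10000 ≈ 0.847900
step 8 [4y] zero: DF = P = 1649/2000 ≈ 0.824500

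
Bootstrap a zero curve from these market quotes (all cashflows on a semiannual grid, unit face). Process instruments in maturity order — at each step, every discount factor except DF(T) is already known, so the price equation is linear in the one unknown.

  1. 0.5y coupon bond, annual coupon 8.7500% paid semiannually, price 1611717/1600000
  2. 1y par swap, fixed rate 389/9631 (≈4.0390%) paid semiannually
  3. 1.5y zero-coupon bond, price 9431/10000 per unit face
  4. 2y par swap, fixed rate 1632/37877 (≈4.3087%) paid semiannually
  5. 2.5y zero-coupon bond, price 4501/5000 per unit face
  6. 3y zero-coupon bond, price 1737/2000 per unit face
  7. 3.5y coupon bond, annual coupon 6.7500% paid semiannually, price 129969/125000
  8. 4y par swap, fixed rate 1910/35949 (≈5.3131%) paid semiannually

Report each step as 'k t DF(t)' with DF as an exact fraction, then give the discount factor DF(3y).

1 1/2 9651/10000
2 1 9611/10000
3 3/2 9431/10000
4 2 574/625
5 5/2 4501/5000
6 3 1737/2000
7 7/2 2061/2500
8 4 809/1000
DF(3y) = 1737/2000 ≈ 0.868500

step 1 [0.5y] bond c/2=7/160: DF=(1611717/1600000 − 7/160·(0))/(1+7/160) = 9651/10000 ≈ 0.965100
step 2 [1y] swap r/2=389/19262: DF=(1 − 389/19262·(0.965100))/(1+389/19262) = 9611/10000 ≈ 0.961100
step 3 [1.5y] zero: DF = P = 9431/10000 ≈ 0.943100
step 4 [2y] swap r/2=816/37877: DF=(1 − 816/37877·(0.965100+0.961100+0.943100))/(1+816/37877) = 574/625 ≈ 0.918400
step 5 [2.5y] zero: DF = P = 4501/5000 ≈ 0.900200
step 6 [3y] zero: DF = P = 1737/2000 ≈ 0.868500
step 7 [3.5y] bond c/2=27/800: DF=(129969/125000 − 27/800·(0.965100+0.961100+0.943100+0.918400+0.900200+0.868500))/(1+27/800) = 2061/2500 ≈ 0.824400
step 8 [4y] swap r/2=955/35949: DF=(1 − 955/35949·(0.965100+0.961100+0.943100+0.918400+0.900200+0.868500+0.824400))/(1+955/35949) = 809/1000 ≈ 0.809000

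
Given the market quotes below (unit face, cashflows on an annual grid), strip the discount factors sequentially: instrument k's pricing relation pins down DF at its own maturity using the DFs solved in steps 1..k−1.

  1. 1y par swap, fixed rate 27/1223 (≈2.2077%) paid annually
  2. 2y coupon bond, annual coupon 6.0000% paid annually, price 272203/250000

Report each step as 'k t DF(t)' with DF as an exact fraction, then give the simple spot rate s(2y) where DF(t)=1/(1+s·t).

1 1 1223/1250
2 2 4859/5000
s(2y) = (1/(4859/5000) − 1)/(2) = 141/9718 ≈ 1.4509%

step 1 [1y] swap r/1=27/1223: DF=(1 − 27/1223·(0))/(1+27/1223) = 1223/1250 ≈ 0.978400
step 2 [2y] bond c/1=3/50: DF=(272203/250000 − 3/50·(0.978400))/(1+3/50) = 4859/5000 ≈ 0.971800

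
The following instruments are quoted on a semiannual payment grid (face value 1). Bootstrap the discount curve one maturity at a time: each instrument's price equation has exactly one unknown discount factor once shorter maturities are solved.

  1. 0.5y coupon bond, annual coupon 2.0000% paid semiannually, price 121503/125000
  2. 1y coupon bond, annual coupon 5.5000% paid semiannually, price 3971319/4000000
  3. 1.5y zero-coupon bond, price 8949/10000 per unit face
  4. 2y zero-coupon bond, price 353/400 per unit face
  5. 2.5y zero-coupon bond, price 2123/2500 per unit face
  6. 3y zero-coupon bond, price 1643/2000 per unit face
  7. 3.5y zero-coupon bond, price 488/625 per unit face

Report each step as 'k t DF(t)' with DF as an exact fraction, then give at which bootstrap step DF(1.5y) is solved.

1 1/2 1203/1250
2 1 1881/2000
3 3/2 8949/10000
4 2 353/400
5 5/2 2123/2500
6 3 1643/2000
7 7/2 488/625
DF(1.5y) is solved at step 3

step 1 [0.5y] bond c/2=1/100: DF=(121503/125000 − 1/100·(0))/(1+1/100) = 1203/1250 ≈ 0.962400
step 2 [1y] bond c/2=11/400: DF=(3971319/4000000 − 11/400·(0.962400))/(1+11/400) = 1881/2000 ≈ 0.940500
step 3 [1.5y] zero: DF = P = 8949/10000 ≈ 0.894900
step 4 [2y] zero: DF = P = 353/400 ≈ 0.882500
step 5 [2.5y] zero: DF = P = 2123/2500 ≈ 0.849200
step 6 [3y] zero: DF = P = 1643/2000 ≈ 0.821500
step 7 [3.5y] zero: DF = P = 488/625 ≈ 0.780800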